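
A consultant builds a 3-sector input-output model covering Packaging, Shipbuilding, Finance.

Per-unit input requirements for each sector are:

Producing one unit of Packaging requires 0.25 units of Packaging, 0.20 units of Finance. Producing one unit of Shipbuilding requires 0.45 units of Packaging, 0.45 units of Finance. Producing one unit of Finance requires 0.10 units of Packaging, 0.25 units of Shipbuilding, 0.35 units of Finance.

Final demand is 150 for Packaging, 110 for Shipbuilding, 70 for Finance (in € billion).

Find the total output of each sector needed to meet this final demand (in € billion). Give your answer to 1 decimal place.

x_1 = 367.8, x_2 = 199.8, x_3 = 359.2

I − A =
  [   0.75    -0.45    -0.10]
  [   0.00     1.00    -0.25]
  [  -0.20    -0.45     0.65]
Cofactors of I−A, C_ij = (−1)^(i+j)·(minor ij) (rows/columns in the sector order above):
  C_11 = (1.00)(0.65) − (-0.25)(-0.45) = 0.5375
  C_12 = −[(0.00)(0.65) − (-0.25)(-0.20)] = 0.0500
  C_13 = (0.00)(-0.45) − (1.00)(-0.20) = 0.2000
  C_21 = −[(-0.45)(0.65) − (-0.10)(-0.45)] = 0.3375
  C_22 = (0.75)(0.65) − (-0.10)(-0.20) = 0.4675
  C_23 = −[(0.75)(-0.45) − (-0.45)(-0.20)] = 0.4275
  C_31 = (-0.45)(-0.25) − (-0.10)(1.00) = 0.2125
  C_32 = −[(0.75)(-0.25) − (-0.10)(0.00)] = 0.1875
  C_33 = (0.75)(1.00) − (-0.45)(0.00) = 0.7500
det(I−A) = Σ_j (I−A)_1j·C_1j = (0.75)(0.5375) + (-0.45)(0.0500) + (-0.10)(0.2000) = 0.360625
adj(I−A) = Cᵀ =
  [ 0.5375   0.3375   0.2125]
  [ 0.0500   0.4675   0.1875]
  [ 0.2000   0.4275   0.7500]
(I − A)⁻¹ = adj(I−A) / det(I−A) ≈
  [   1.4905     0.9359     0.5893]
  [   0.1386     1.2964     0.5199]
  [   0.5546     1.1854     2.0797]
x = (I − A)⁻¹ d = adj(I−A)·d / det(I−A), with det(I−A) = 0.360625:
  x_1 = (0.5375·150 + 0.3375·110 + 0.2125·70) / 0.360625 = 132.625 / 0.360625 ≈ 367.8
  x_2 = (0.0500·150 + 0.4675·110 + 0.1875·70) / 0.360625 = 72.05 / 0.360625 ≈ 199.8
  x_3 = (0.2000·150 + 0.4275·110 + 0.7500·70) / 0.360625 = 129.525 / 0.360625 ≈ 359.2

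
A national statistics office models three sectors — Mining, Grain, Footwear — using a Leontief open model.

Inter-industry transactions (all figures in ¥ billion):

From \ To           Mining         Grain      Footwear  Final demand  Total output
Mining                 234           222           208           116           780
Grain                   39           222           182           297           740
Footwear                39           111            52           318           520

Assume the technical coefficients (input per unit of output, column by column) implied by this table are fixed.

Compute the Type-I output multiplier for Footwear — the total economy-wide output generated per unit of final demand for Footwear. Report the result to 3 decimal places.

m_F = 3.053

Technical coefficients a_ij = z_ij / X_j:
  a_MM = 234/780 = 0.30, a_GM = 39/780 = 0.05, a_FM = 39/780 = 0.05
  a_MG = 222/740 = 0.30, a_GG = 222/740 = 0.30, a_FG = 111/740 = 0.15
  a_MF = 208/520 = 0.40, a_GF = 182/520 = 0.35, a_FF = 52/520 = 0.10
I − A =
  [   0.70    -0.30    -0.40]
  [  -0.05     0.70    -0.35]
  [  -0.05    -0.15     0.90]
Cofactors of I−A, C_ij = (−1)^(i+j)·(minor ij) (rows/columns in the sector order above):
  C_11 = (0.70)(0.90) − (-0.35)(-0.15) = 0.5775
  C_12 = −[(-0.05)(0.90) − (-0.35)(-0.05)] = 0.0625
  C_13 = (-0.05)(-0.15) − (0.70)(-0.05) = 0.0425
  C_21 = −[(-0.30)(0.90) − (-0.40)(-0.15)] = 0.3300
  C_22 = (0.70)(0.90) − (-0.40)(-0.05) = 0.6100
  C_23 = −[(0.70)(-0.15) − (-0.30)(-0.05)] = 0.1200
  C_31 = (-0.30)(-0.35) − (-0.40)(0.70) = 0.3850
  C_32 = −[(0.70)(-0.35) − (-0.40)(-0.05)] = 0.2650
  C_33 = (0.70)(0.70) − (-0.30)(-0.05) = 0.4750
det(I−A) = Σ_j (I−A)_1j·C_1j = (0.70)(0.5775) + (-0.30)(0.0625) + (-0.40)(0.0425) = 0.3685
adj(I−A) = Cᵀ =
  [ 0.5775   0.3300   0.3850]
  [ 0.0625   0.6100   0.2650]
  [ 0.0425   0.1200   0.4750]
(I − A)⁻¹ = adj(I−A) / det(I−A) ≈
  [   1.5672     0.8955     1.0448]
  [   0.1696     1.6554     0.7191]
  [   0.1153     0.3256     1.2890]
The output multiplier for sector j is the column-j sum of the Leontief inverse (I − A)⁻¹ = adj(I−A) / det(I−A).
Column F of adj(I−A): (0.3850, 0.2650, 0.4750); det(I−A) = 0.3685.
m_F = (0.3850 + 0.2650 + 0.4750) / 0.3685 = 1.125 / 0.3685 ≈ 3.053.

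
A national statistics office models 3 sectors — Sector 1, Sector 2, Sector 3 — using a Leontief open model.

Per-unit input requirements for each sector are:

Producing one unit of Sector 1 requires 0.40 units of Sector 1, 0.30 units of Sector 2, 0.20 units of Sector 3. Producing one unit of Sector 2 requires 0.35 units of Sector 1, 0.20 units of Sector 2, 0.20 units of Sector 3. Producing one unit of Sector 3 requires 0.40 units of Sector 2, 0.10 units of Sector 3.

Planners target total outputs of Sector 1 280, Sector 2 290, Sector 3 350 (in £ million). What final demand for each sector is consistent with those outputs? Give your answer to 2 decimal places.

I − A =
  [   0.60    -0.35     0.00]
  [  -0.30     0.80    -0.40]
  [  -0.20    -0.20     0.90]
d = (I − A) x:
  d_1 = (+0.60)·280 + (-0.35)·290 + (+0.00)·350 = 66.50
  d_2 = (-0.30)·280 + (+0.80)·290 + (-0.40)·350 = 8.00
  d_3 = (-0.20)·280 + (-0.20)·290 + (+0.90)·350 = 201.00

d_1 = 66.50, d_2 = 8.00, d_3 = 201.00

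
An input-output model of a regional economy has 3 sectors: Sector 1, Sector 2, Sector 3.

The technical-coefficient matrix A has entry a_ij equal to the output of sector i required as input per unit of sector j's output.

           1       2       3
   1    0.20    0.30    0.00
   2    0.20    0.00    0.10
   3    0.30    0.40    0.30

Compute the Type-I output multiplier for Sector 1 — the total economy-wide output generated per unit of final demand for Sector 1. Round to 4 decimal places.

m_1 = 2.5367

I − A =
  [   0.80    -0.30     0.00]
  [  -0.20     1.00    -0.10]
  [  -0.30    -0.40     0.70]
Cofactors of I−A, C_ij = (−1)^(i+j)·(minor ij) (rows/columns in the sector order above):
  C_11 = (1.00)(0.70) − (-0.10)(-0.40) = 0.6600
  C_12 = −[(-0.20)(0.70) − (-0.10)(-0.30)] = 0.1700
  C_13 = (-0.20)(-0.40) − (1.00)(-0.30) = 0.3800
  C_21 = −[(-0.30)(0.70) − (0.00)(-0.40)] = 0.2100
  C_22 = (0.80)(0.70) − (0.00)(-0.30) = 0.5600
  C_23 = −[(0.80)(-0.40) − (-0.30)(-0.30)] = 0.4100
  C_31 = (-0.30)(-0.10) − (0.00)(1.00) = 0.0300
  C_32 = −[(0.80)(-0.10) − (0.00)(-0.20)] = 0.0800
  C_33 = (0.80)(1.00) − (-0.30)(-0.20) = 0.7400
det(I−A) = Σ_j (I−A)_1j·C_1j = (0.80)(0.6600) + (-0.30)(0.1700) + (0.00)(0.3800) = 0.4770
adj(I−A) = Cᵀ =
  [ 0.6600   0.2100   0.0300]
  [ 0.1700   0.5600   0.0800]
  [ 0.3800   0.4100   0.7400]
(I − A)⁻¹ = adj(I−A) / det(I−A) ≈
  [   1.38365     0.44025     0.06289]
  [   0.35639     1.17400     0.16771]
  [   0.79665     0.85954     1.55136]
The output multiplier for sector j is the column-j sum of the Leontief inverse (I − A)⁻¹ = adj(I−A) / det(I−A).
Column 1 of adj(I−A): (0.6600, 0.1700, 0.3800); det(I−A) = 0.4770.
m_1 = (0.6600 + 0.1700 + 0.3800) / 0.4770 = 1.21 / 0.4770 ≈ 2.5367.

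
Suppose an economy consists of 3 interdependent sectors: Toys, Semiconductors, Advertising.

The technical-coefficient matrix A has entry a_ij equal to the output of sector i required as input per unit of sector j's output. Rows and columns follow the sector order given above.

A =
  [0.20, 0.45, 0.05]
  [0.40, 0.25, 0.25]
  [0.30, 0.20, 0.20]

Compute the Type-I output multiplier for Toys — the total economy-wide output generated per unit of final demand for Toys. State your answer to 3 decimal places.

I − A =
  [   0.80    -0.45    -0.05]
  [  -0.40     0.75    -0.25]
  [  -0.30    -0.20     0.80]
Cofactors of I−A, C_ij = (−1)^(i+j)·(minor ij) (rows/columns in the sector order above):
  C_11 = (0.75)(0.80) − (-0.25)(-0.20) = 0.5500
  C_12 = −[(-0.40)(0.80) − (-0.25)(-0.30)] = 0.3950
  C_13 = (-0.40)(-0.20) − (0.75)(-0.30) = 0.3050
  C_21 = −[(-0.45)(0.80) − (-0.05)(-0.20)] = 0.3700
  C_22 = (0.80)(0.80) − (-0.05)(-0.30) = 0.6250
  C_23 = −[(0.80)(-0.20) − (-0.45)(-0.30)] = 0.2950
  C_31 = (-0.45)(-0.25) − (-0.05)(0.75) = 0.1500
  C_32 = −[(0.80)(-0.25) − (-0.05)(-0.40)] = 0.2200
  C_33 = (0.80)(0.75) − (-0.45)(-0.40) = 0.4200
det(I−A) = Σ_j (I−A)_1j·C_1j = (0.80)(0.5500) + (-0.45)(0.3950) + (-0.05)(0.3050) = 0.2470
adj(I−A) = Cᵀ =
  [ 0.5500   0.3700   0.1500]
  [ 0.3950   0.6250   0.2200]
  [ 0.3050   0.2950   0.4200]
(I − A)⁻¹ = adj(I−A) / det(I−A) ≈
  [   2.2267     1.4980     0.6073]
  [   1.5992     2.5304     0.8907]
  [   1.2348     1.1943     1.7004]
The output multiplier for sector j is the column-j sum of the Leontief inverse (I − A)⁻¹ = adj(I−A) / det(I−A).
Column 1 of adj(I−A): (0.5500, 0.3950, 0.3050); det(I−A) = 0.2470.
m_1 = (0.5500 + 0.3950 + 0.3050) / 0.2470 = 1.25 / 0.2470 ≈ 5.061.

m_1 = 5.061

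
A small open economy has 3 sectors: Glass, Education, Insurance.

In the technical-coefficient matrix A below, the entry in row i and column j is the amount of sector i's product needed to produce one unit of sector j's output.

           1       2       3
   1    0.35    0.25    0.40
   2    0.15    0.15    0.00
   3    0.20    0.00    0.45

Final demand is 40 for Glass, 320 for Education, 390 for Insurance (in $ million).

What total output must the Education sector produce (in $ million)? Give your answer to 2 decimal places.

x_2 = 536.59

I − A =
  [   0.65    -0.25    -0.40]
  [  -0.15     0.85     0.00]
  [  -0.20     0.00     0.55]
Cofactors of I−A, C_ij = (−1)^(i+j)·(minor ij) (rows/columns in the sector order above):
  C_11 = (0.85)(0.55) − (0.00)(0.00) = 0.4675
  C_12 = −[(-0.15)(0.55) − (0.00)(-0.20)] = 0.0825
  C_13 = (-0.15)(0.00) − (0.85)(-0.20) = 0.1700
  C_21 = −[(-0.25)(0.55) − (-0.40)(0.00)] = 0.1375
  C_22 = (0.65)(0.55) − (-0.40)(-0.20) = 0.2775
  C_23 = −[(0.65)(0.00) − (-0.25)(-0.20)] = 0.0500
  C_31 = (-0.25)(0.00) − (-0.40)(0.85) = 0.3400
  C_32 = −[(0.65)(0.00) − (-0.40)(-0.15)] = 0.0600
  C_33 = (0.65)(0.85) − (-0.25)(-0.15) = 0.5150
det(I−A) = Σ_j (I−A)_1j·C_1j = (0.65)(0.4675) + (-0.25)(0.0825) + (-0.40)(0.1700) = 0.21525
adj(I−A) = Cᵀ =
  [ 0.4675   0.1375   0.3400]
  [ 0.0825   0.2775   0.0600]
  [ 0.1700   0.0500   0.5150]
(I − A)⁻¹ = adj(I−A) / det(I−A) ≈
  [   2.1719     0.6388     1.5796]
  [   0.3833     1.2892     0.2787]
  [   0.7898     0.2323     2.3926]
x = (I − A)⁻¹ d = adj(I−A)·d / det(I−A), with det(I−A) = 0.21525:
  x_1 = (0.4675·40 + 0.1375·320 + 0.3400·390) / 0.21525 = 195.30 / 0.21525 ≈ 907.32
  x_2 = (0.0825·40 + 0.2775·320 + 0.0600·390) / 0.21525 = 115.50 / 0.21525 ≈ 536.59
  x_3 = (0.1700·40 + 0.0500·320 + 0.5150·390) / 0.21525 = 223.65 / 0.21525 ≈ 1039.02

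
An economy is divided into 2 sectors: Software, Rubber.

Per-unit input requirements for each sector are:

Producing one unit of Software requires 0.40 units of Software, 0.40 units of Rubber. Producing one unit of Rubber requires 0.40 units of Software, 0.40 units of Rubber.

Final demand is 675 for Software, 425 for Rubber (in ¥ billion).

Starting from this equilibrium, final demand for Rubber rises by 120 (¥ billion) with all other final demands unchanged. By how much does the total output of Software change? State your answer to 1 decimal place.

Δx_1 = 240.0

I − A =
  [   0.60    -0.40]
  [  -0.40     0.60]
det(I−A) = (0.60)(0.60) − (-0.40)(-0.40) = 0.2000
adj(I−A) = [[0.60, 0.40], [0.40, 0.60]]
(I − A)⁻¹ = adj(I−A) / det(I−A) ≈
  [   3.0000     2.0000]
  [   2.0000     3.0000]
Δx = (I − A)⁻¹ Δd with Δd having +120 in the Rubber component and 0 elsewhere.
So Δx_1 = L_12 · (+120), where L_12 = adj(I−A)_12 / det(I−A) = 0.40 / 0.2000.
Δx_1 = 0.40 × (+120) / 0.2000 = 48.00 / 0.2000 = 240.0.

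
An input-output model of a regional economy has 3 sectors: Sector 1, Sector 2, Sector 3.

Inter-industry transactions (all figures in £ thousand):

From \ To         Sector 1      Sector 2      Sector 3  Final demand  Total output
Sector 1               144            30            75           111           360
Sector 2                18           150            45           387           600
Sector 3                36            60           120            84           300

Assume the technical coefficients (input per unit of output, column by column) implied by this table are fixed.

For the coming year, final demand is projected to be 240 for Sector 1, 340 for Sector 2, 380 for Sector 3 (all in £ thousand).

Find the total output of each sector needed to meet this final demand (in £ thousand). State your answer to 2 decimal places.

x_1 = 825.97, x_2 = 685.45, x_3 = 885.24

Technical coefficients a_ij = z_ij / X_j:
  a_11 = 144/360 = 0.40, a_21 = 18/360 = 0.05, a_31 = 36/360 = 0.10
  a_12 = 30/600 = 0.05, a_22 = 150/600 = 0.25, a_32 = 60/600 = 0.10
  a_13 = 75/300 = 0.25, a_23 = 45/300 = 0.15, a_33 = 120/300 = 0.40
I − A =
  [   0.60    -0.05    -0.25]
  [  -0.05     0.75    -0.15]
  [  -0.10    -0.10     0.60]
Cofactors of I−A, C_ij = (−1)^(i+j)·(minor ij) (rows/columns in the sector order above):
  C_11 = (0.75)(0.60) − (-0.15)(-0.10) = 0.4350
  C_12 = −[(-0.05)(0.60) − (-0.15)(-0.10)] = 0.0450
  C_13 = (-0.05)(-0.10) − (0.75)(-0.10) = 0.0800
  C_21 = −[(-0.05)(0.60) − (-0.25)(-0.10)] = 0.0550
  C_22 = (0.60)(0.60) − (-0.25)(-0.10) = 0.3350
  C_23 = −[(0.60)(-0.10) − (-0.05)(-0.10)] = 0.0650
  C_31 = (-0.05)(-0.15) − (-0.25)(0.75) = 0.1950
  C_32 = −[(0.60)(-0.15) − (-0.25)(-0.05)] = 0.1025
  C_33 = (0.60)(0.75) − (-0.05)(-0.05) = 0.4475
det(I−A) = Σ_j (I−A)_1j·C_1j = (0.60)(0.4350) + (-0.05)(0.0450) + (-0.25)(0.0800) = 0.23875
adj(I−A) = Cᵀ =
  [ 0.4350   0.0550   0.1950]
  [ 0.0450   0.3350   0.1025]
  [ 0.0800   0.0650   0.4475]
(I − A)⁻¹ = adj(I−A) / det(I−A) ≈
  [   1.8220     0.2304     0.8168]
  [   0.1885     1.4031     0.4293]
  [   0.3351     0.2723     1.8743]
x = (I − A)⁻¹ d = adj(I−A)·d / det(I−A), with det(I−A) = 0.23875:
  x_1 = (0.4350·240 + 0.0550·340 + 0.1950·380) / 0.23875 = 197.20 / 0.23875 ≈ 825.97
  x_2 = (0.0450·240 + 0.3350·340 + 0.1025·380) / 0.23875 = 163.65 / 0.23875 ≈ 685.45
  x_3 = (0.0800·240 + 0.0650·340 + 0.4475·380) / 0.23875 = 211.35 / 0.23875 ≈ 885.24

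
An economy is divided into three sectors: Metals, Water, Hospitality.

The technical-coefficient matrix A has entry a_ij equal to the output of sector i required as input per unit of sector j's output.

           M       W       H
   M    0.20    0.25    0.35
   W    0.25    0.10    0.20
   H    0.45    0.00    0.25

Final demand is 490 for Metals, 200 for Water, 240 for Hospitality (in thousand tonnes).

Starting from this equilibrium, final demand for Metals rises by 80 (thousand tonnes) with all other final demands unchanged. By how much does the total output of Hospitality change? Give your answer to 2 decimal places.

Δx_H = 98.52

I − A =
  [   0.80    -0.25    -0.35]
  [  -0.25     0.90    -0.20]
  [  -0.45     0.00     0.75]
Cofactors of I−A, C_ij = (−1)^(i+j)·(minor ij) (rows/columns in the sector order above):
  C_11 = (0.90)(0.75) − (-0.20)(0.00) = 0.6750
  C_12 = −[(-0.25)(0.75) − (-0.20)(-0.45)] = 0.2775
  C_13 = (-0.25)(0.00) − (0.90)(-0.45) = 0.4050
  C_21 = −[(-0.25)(0.75) − (-0.35)(0.00)] = 0.1875
  C_22 = (0.80)(0.75) − (-0.35)(-0.45) = 0.4425
  C_23 = −[(0.80)(0.00) − (-0.25)(-0.45)] = 0.1125
  C_31 = (-0.25)(-0.20) − (-0.35)(0.90) = 0.3650
  C_32 = −[(0.80)(-0.20) − (-0.35)(-0.25)] = 0.2475
  C_33 = (0.80)(0.90) − (-0.25)(-0.25) = 0.6575
det(I−A) = Σ_j (I−A)_1j·C_1j = (0.80)(0.6750) + (-0.25)(0.2775) + (-0.35)(0.4050) = 0.328875
adj(I−A) = Cᵀ =
  [ 0.6750   0.1875   0.3650]
  [ 0.2775   0.4425   0.2475]
  [ 0.4050   0.1125   0.6575]
(I − A)⁻¹ = adj(I−A) / det(I−A) ≈
  [   2.0525     0.5701     1.1098]
  [   0.8438     1.3455     0.7526]
  [   1.2315     0.3421     1.9992]
Δx = (I − A)⁻¹ Δd with Δd having +80 in the Metals component and 0 elsewhere.
So Δx_H = L_HM · (+80), where L_HM = adj(I−A)_HM / det(I−A) = 0.4050 / 0.328875.
Δx_H = 0.4050 × (+80) / 0.328875 = 32.40 / 0.328875 ≈ 98.52.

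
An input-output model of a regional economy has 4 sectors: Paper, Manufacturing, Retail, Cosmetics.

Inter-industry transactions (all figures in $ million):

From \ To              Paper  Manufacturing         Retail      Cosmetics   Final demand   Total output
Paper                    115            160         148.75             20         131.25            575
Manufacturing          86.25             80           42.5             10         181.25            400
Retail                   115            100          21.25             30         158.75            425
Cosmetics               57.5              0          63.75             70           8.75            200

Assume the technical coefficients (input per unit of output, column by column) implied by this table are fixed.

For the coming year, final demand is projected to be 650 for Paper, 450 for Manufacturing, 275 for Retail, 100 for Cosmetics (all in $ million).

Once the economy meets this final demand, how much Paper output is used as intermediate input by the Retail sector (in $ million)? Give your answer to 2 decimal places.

Technical coefficients a_ij = z_ij / X_j:
  a_PP = 115/575 = 0.20, a_MP = 86.25/575 = 0.15, a_RP = 115/575 = 0.20, a_CP = 57.5/575 = 0.10
  a_PM = 160/400 = 0.40, a_MM = 80/400 = 0.20, a_RM = 100/400 = 0.25, a_CM = 0/400 = 0.00
  a_PR = 148.75/425 = 0.35, a_MR = 42.5/425 = 0.10, a_RR = 21.25/425 = 0.05, a_CR = 63.75/425 = 0.15
  a_PC = 20/200 = 0.10, a_MC = 10/200 = 0.05, a_RC = 30/200 = 0.15, a_CC = 70/200 = 0.35
I − A =
  [   0.80    -0.40    -0.35    -0.10]
  [  -0.15     0.80    -0.10    -0.05]
  [  -0.20    -0.25     0.95    -0.15]
  [  -0.10     0.00    -0.15     0.65]
Compute the cofactors C_ij = (−1)^(i+j)·(3×3 minor ij) of I−A; the adjugate is their transpose:
adj(I−A) = Cᵀ =
  [ 0.457875   0.298625   0.223000   0.144875]
  [ 0.110000   0.412750   0.095125   0.070625]
  [ 0.141625   0.185500   0.367000   0.120750]
  [ 0.103125   0.088750   0.119000   0.453875]
det(I−A) = Σ_j (I−A)_1j·C_1j = (0.80)(0.457875) + (-0.40)(0.110000) + (-0.35)(0.141625) + (-0.10)(0.103125) = 0.26241875
(I − A)⁻¹ = adj(I−A) / det(I−A) ≈
  [   1.7448     1.1380     0.8498     0.5521]
  [   0.4192     1.5729     0.3625     0.2691]
  [   0.5397     0.7069     1.3985     0.4601]
  [   0.3930     0.3382     0.4535     1.7296]
First solve x = (I − A)⁻¹ d = adj(I−A)·d / det(I−A); in particular x_R = (0.141625·650 + 0.185500·450 + 0.367000·275 + 0.120750·100) / 0.26241875 = 288.53125 / 0.26241875 ≈ 1099.5070.
Intermediate flow from P to R: z_PR = a_PR · x_R = 0.35 × 288.53125 / 0.26241875 = 100.9859375 / 0.26241875 ≈ 384.83.

z_PR = 384.83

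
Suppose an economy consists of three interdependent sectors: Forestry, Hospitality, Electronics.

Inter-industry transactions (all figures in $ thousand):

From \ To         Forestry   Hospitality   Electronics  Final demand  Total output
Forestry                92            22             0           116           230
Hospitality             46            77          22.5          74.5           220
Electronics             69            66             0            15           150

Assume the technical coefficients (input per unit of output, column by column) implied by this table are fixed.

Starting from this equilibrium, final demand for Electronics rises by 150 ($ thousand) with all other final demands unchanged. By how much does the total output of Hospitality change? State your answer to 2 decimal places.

Δx_H = 39.88

Technical coefficients a_ij = z_ij / X_j:
  a_FF = 92/230 = 0.40, a_HF = 46/230 = 0.20, a_EF = 69/230 = 0.30
  a_FH = 22/220 = 0.10, a_HH = 77/220 = 0.35, a_EH = 66/220 = 0.30
  a_FE = 0/150 = 0.00, a_HE = 22.5/150 = 0.15, a_EE = 0/150 = 0.00
I − A =
  [   0.60    -0.10     0.00]
  [  -0.20     0.65    -0.15]
  [  -0.30    -0.30     1.00]
Cofactors of I−A, C_ij = (−1)^(i+j)·(minor ij) (rows/columns in the sector order above):
  C_11 = (0.65)(1.00) − (-0.15)(-0.30) = 0.6050
  C_12 = −[(-0.20)(1.00) − (-0.15)(-0.30)] = 0.2450
  C_13 = (-0.20)(-0.30) − (0.65)(-0.30) = 0.2550
  C_21 = −[(-0.10)(1.00) − (0.00)(-0.30)] = 0.1000
  C_22 = (0.60)(1.00) − (0.00)(-0.30) = 0.6000
  C_23 = −[(0.60)(-0.30) − (-0.10)(-0.30)] = 0.2100
  C_31 = (-0.10)(-0.15) − (0.00)(0.65) = 0.0150
  C_32 = −[(0.60)(-0.15) − (0.00)(-0.20)] = 0.0900
  C_33 = (0.60)(0.65) − (-0.10)(-0.20) = 0.3700
det(I−A) = Σ_j (I−A)_1j·C_1j = (0.60)(0.6050) + (-0.10)(0.2450) + (0.00)(0.2550) = 0.3385
adj(I−A) = Cᵀ =
  [ 0.6050   0.1000   0.0150]
  [ 0.2450   0.6000   0.0900]
  [ 0.2550   0.2100   0.3700]
(I − A)⁻¹ = adj(I−A) / det(I−A) ≈
  [   1.7873     0.2954     0.0443]
  [   0.7238     1.7725     0.2659]
  [   0.7533     0.6204     1.0931]
Δx = (I − A)⁻¹ Δd with Δd having +150 in the Electronics component and 0 elsewhere.
So Δx_H = L_HE · (+150), where L_HE = adj(I−A)_HE / det(I−A) = 0.0900 / 0.3385.
Δx_H = 0.0900 × (+150) / 0.3385 = 13.50 / 0.3385 ≈ 39.88.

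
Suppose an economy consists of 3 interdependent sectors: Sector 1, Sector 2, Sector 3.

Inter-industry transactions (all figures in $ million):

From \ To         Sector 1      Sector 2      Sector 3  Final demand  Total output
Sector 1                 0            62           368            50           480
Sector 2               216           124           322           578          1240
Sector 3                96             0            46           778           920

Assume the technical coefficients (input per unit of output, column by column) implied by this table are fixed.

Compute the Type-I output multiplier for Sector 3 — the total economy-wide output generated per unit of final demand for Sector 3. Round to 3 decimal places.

Technical coefficients a_ij = z_ij / X_j:
  a_11 = 0/480 = 0.00, a_21 = 216/480 = 0.45, a_31 = 96/480 = 0.20
  a_12 = 62/1240 = 0.05, a_22 = 124/1240 = 0.10, a_32 = 0/1240 = 0.00
  a_13 = 368/920 = 0.40, a_23 = 322/920 = 0.35, a_33 = 46/920 = 0.05
I − A =
  [   1.00    -0.05    -0.40]
  [  -0.45     0.90    -0.35]
  [  -0.20     0.00     0.95]
Cofactors of I−A, C_ij = (−1)^(i+j)·(minor ij) (rows/columns in the sector order above):
  C_11 = (0.90)(0.95) − (-0.35)(0.00) = 0.8550
  C_12 = −[(-0.45)(0.95) − (-0.35)(-0.20)] = 0.4975
  C_13 = (-0.45)(0.00) − (0.90)(-0.20) = 0.1800
  C_21 = −[(-0.05)(0.95) − (-0.40)(0.00)] = 0.0475
  C_22 = (1.00)(0.95) − (-0.40)(-0.20) = 0.8700
  C_23 = −[(1.00)(0.00) − (-0.05)(-0.20)] = 0.0100
  C_31 = (-0.05)(-0.35) − (-0.40)(0.90) = 0.3775
  C_32 = −[(1.00)(-0.35) − (-0.40)(-0.45)] = 0.5300
  C_33 = (1.00)(0.90) − (-0.05)(-0.45) = 0.8775
det(I−A) = Σ_j (I−A)_1j·C_1j = (1.00)(0.8550) + (-0.05)(0.4975) + (-0.40)(0.1800) = 0.758125
adj(I−A) = Cᵀ =
  [ 0.8550   0.0475   0.3775]
  [ 0.4975   0.8700   0.5300]
  [ 0.1800   0.0100   0.8775]
(I − A)⁻¹ = adj(I−A) / det(I−A) ≈
  [   1.1278     0.0627     0.4979]
  [   0.6562     1.1476     0.6991]
  [   0.2374     0.0132     1.1575]
The output multiplier for sector j is the column-j sum of the Leontief inverse (I − A)⁻¹ = adj(I−A) / det(I−A).
Column 3 of adj(I−A): (0.3775, 0.5300, 0.8775); det(I−A) = 0.758125.
m_3 = (0.3775 + 0.5300 + 0.8775) / 0.758125 = 1.785 / 0.758125 ≈ 2.354.

m_3 = 2.354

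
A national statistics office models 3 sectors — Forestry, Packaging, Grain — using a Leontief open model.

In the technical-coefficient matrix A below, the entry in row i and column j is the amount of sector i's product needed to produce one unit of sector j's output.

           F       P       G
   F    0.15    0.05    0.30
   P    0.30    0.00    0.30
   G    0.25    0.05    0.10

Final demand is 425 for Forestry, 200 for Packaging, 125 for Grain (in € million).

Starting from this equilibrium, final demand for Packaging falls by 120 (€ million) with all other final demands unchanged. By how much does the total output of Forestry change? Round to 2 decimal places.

Δx_F = -10.98

I − A =
  [   0.85    -0.05    -0.30]
  [  -0.30     1.00    -0.30]
  [  -0.25    -0.05     0.90]
Cofactors of I−A, C_ij = (−1)^(i+j)·(minor ij) (rows/columns in the sector order above):
  C_11 = (1.00)(0.90) − (-0.30)(-0.05) = 0.8850
  C_12 = −[(-0.30)(0.90) − (-0.30)(-0.25)] = 0.3450
  C_13 = (-0.30)(-0.05) − (1.00)(-0.25) = 0.2650
  C_21 = −[(-0.05)(0.90) − (-0.30)(-0.05)] = 0.0600
  C_22 = (0.85)(0.90) − (-0.30)(-0.25) = 0.6900
  C_23 = −[(0.85)(-0.05) − (-0.05)(-0.25)] = 0.0550
  C_31 = (-0.05)(-0.30) − (-0.30)(1.00) = 0.3150
  C_32 = −[(0.85)(-0.30) − (-0.30)(-0.30)] = 0.3450
  C_33 = (0.85)(1.00) − (-0.05)(-0.30) = 0.8350
det(I−A) = Σ_j (I−A)_1j·C_1j = (0.85)(0.8850) + (-0.05)(0.3450) + (-0.30)(0.2650) = 0.6555
adj(I−A) = Cᵀ =
  [ 0.8850   0.0600   0.3150]
  [ 0.3450   0.6900   0.3450]
  [ 0.2650   0.0550   0.8350]
(I − A)⁻¹ = adj(I−A) / det(I−A) ≈
  [   1.3501     0.0915     0.4805]
  [   0.5263     1.0526     0.5263]
  [   0.4043     0.0839     1.2738]
Δx = (I − A)⁻¹ Δd with Δd having -120 in the Packaging component and 0 elsewhere.
So Δx_F = L_FP · (-120), where L_FP = adj(I−A)_FP / det(I−A) = 0.0600 / 0.6555.
Δx_F = 0.0600 × (-120) / 0.6555 = -7.20 / 0.6555 ≈ -10.98.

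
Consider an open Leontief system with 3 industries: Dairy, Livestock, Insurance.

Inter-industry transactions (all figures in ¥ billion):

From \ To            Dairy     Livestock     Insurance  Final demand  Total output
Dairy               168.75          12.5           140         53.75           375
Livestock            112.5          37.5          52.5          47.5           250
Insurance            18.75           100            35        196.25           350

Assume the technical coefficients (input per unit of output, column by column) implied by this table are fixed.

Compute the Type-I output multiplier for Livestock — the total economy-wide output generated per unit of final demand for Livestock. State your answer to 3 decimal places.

m_L = 2.922

Technical coefficients a_ij = z_ij / X_j:
  a_DD = 168.75/375 = 0.45, a_LD = 112.5/375 = 0.30, a_ID = 18.75/375 = 0.05
  a_DL = 12.5/250 = 0.05, a_LL = 37.5/250 = 0.15, a_IL = 100/250 = 0.40
  a_DI = 140/350 = 0.40, a_LI = 52.5/350 = 0.15, a_II = 35/350 = 0.10
I − A =
  [   0.55    -0.05    -0.40]
  [  -0.30     0.85    -0.15]
  [  -0.05    -0.40     0.90]
Cofactors of I−A, C_ij = (−1)^(i+j)·(minor ij) (rows/columns in the sector order above):
  C_11 = (0.85)(0.90) − (-0.15)(-0.40) = 0.7050
  C_12 = −[(-0.30)(0.90) − (-0.15)(-0.05)] = 0.2775
  C_13 = (-0.30)(-0.40) − (0.85)(-0.05) = 0.1625
  C_21 = −[(-0.05)(0.90) − (-0.40)(-0.40)] = 0.2050
  C_22 = (0.55)(0.90) − (-0.40)(-0.05) = 0.4750
  C_23 = −[(0.55)(-0.40) − (-0.05)(-0.05)] = 0.2225
  C_31 = (-0.05)(-0.15) − (-0.40)(0.85) = 0.3475
  C_32 = −[(0.55)(-0.15) − (-0.40)(-0.30)] = 0.2025
  C_33 = (0.55)(0.85) − (-0.05)(-0.30) = 0.4525
det(I−A) = Σ_j (I−A)_1j·C_1j = (0.55)(0.7050) + (-0.05)(0.2775) + (-0.40)(0.1625) = 0.308875
adj(I−A) = Cᵀ =
  [ 0.7050   0.2050   0.3475]
  [ 0.2775   0.4750   0.2025]
  [ 0.1625   0.2225   0.4525]
(I − A)⁻¹ = adj(I−A) / det(I−A) ≈
  [   2.2825     0.6637     1.1251]
  [   0.8984     1.5378     0.6556]
  [   0.5261     0.7204     1.4650]
The output multiplier for sector j is the column-j sum of the Leontief inverse (I − A)⁻¹ = adj(I−A) / det(I−A).
Column L of adj(I−A): (0.2050, 0.4750, 0.2225); det(I−A) = 0.308875.
m_L = (0.2050 + 0.4750 + 0.2225) / 0.308875 = 0.9025 / 0.308875 ≈ 2.922.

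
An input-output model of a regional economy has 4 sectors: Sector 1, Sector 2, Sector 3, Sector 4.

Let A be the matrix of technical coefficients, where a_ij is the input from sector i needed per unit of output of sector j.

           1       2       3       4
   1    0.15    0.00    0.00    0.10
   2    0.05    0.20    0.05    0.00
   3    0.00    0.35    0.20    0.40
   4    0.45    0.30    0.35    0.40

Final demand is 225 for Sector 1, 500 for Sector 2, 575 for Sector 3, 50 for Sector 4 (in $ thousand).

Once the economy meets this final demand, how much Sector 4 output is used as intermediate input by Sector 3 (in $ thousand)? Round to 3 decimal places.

z_43 = 738.321

I − A =
  [   0.85     0.00     0.00    -0.10]
  [  -0.05     0.80    -0.05     0.00]
  [   0.00    -0.35     0.80    -0.40]
  [  -0.45    -0.30    -0.35     0.60]
Compute the cofactors C_ij = (−1)^(i+j)·(3×3 minor ij) of I−A; the adjugate is their transpose:
adj(I−A) = Cᵀ =
  [ 0.255500   0.036250   0.029500   0.062250]
  [ 0.026000   0.253000   0.025000   0.021000]
  [ 0.160500   0.264750   0.370500   0.273750]
  [ 0.298250   0.308125   0.250750   0.529125]
det(I−A) = Σ_j (I−A)_1j·C_1j = (0.85)(0.255500) + (0.00)(0.026000) + (0.00)(0.160500) + (-0.10)(0.298250) = 0.18735
(I − A)⁻¹ = adj(I−A) / det(I−A) ≈
  [   1.3638     0.1935     0.1575     0.3323]
  [   0.1388     1.3504     0.1334     0.1121]
  [   0.8567     1.4131     1.9776     1.4612]
  [   1.5919     1.6446     1.3384     2.8243]
First solve x = (I − A)⁻¹ d = adj(I−A)·d / det(I−A); in particular x_3 = (0.160500·225 + 0.264750·500 + 0.370500·575 + 0.273750·50) / 0.18735 = 395.2125 / 0.18735 ≈ 2109.48759.
Intermediate flow from 4 to 3: z_43 = a_43 · x_3 = 0.35 × 395.2125 / 0.18735 = 138.324375 / 0.18735 ≈ 738.321.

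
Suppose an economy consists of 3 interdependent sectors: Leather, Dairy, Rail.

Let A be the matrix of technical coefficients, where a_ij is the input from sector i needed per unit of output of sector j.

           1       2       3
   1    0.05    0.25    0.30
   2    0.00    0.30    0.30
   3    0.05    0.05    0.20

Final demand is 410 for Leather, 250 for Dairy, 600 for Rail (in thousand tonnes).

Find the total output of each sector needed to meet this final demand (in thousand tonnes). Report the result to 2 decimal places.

I − A =
  [   0.95    -0.25    -0.30]
  [   0.00     0.70    -0.30]
  [  -0.05    -0.05     0.80]
Cofactors of I−A, C_ij = (−1)^(i+j)·(minor ij) (rows/columns in the sector order above):
  C_11 = (0.70)(0.80) − (-0.30)(-0.05) = 0.5450
  C_12 = −[(0.00)(0.80) − (-0.30)(-0.05)] = 0.0150
  C_13 = (0.00)(-0.05) − (0.70)(-0.05) = 0.0350
  C_21 = −[(-0.25)(0.80) − (-0.30)(-0.05)] = 0.2150
  C_22 = (0.95)(0.80) − (-0.30)(-0.05) = 0.7450
  C_23 = −[(0.95)(-0.05) − (-0.25)(-0.05)] = 0.0600
  C_31 = (-0.25)(-0.30) − (-0.30)(0.70) = 0.2850
  C_32 = −[(0.95)(-0.30) − (-0.30)(0.00)] = 0.2850
  C_33 = (0.95)(0.70) − (-0.25)(0.00) = 0.6650
det(I−A) = Σ_j (I−A)_1j·C_1j = (0.95)(0.5450) + (-0.25)(0.0150) + (-0.30)(0.0350) = 0.5035
adj(I−A) = Cᵀ =
  [ 0.5450   0.2150   0.2850]
  [ 0.0150   0.7450   0.2850]
  [ 0.0350   0.0600   0.6650]
(I − A)⁻¹ = adj(I−A) / det(I−A) ≈
  [   1.0824     0.4270     0.5660]
  [   0.0298     1.4796     0.5660]
  [   0.0695     0.1192     1.3208]
x = (I − A)⁻¹ d = adj(I−A)·d / det(I−A), with det(I−A) = 0.5035:
  x_1 = (0.5450·410 + 0.2150·250 + 0.2850·600) / 0.5035 = 448.20 / 0.5035 ≈ 890.17
  x_2 = (0.0150·410 + 0.7450·250 + 0.2850·600) / 0.5035 = 363.40 / 0.5035 ≈ 721.75
  x_3 = (0.0350·410 + 0.0600·250 + 0.6650·600) / 0.5035 = 428.35 / 0.5035 ≈ 850.74

x_1 = 890.17, x_2 = 721.75, x_3 = 850.74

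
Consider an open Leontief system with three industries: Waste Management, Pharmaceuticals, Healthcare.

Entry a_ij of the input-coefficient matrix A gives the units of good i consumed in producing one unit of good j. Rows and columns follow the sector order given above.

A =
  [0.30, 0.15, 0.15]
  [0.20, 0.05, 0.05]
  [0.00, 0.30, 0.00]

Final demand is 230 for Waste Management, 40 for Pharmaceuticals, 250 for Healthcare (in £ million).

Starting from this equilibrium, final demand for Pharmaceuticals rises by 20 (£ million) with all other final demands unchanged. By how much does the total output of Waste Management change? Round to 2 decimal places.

I − A =
  [   0.70    -0.15    -0.15]
  [  -0.20     0.95    -0.05]
  [   0.00    -0.30     1.00]
Cofactors of I−A, C_ij = (−1)^(i+j)·(minor ij) (rows/columns in the sector order above):
  C_11 = (0.95)(1.00) − (-0.05)(-0.30) = 0.9350
  C_12 = −[(-0.20)(1.00) − (-0.05)(0.00)] = 0.2000
  C_13 = (-0.20)(-0.30) − (0.95)(0.00) = 0.0600
  C_21 = −[(-0.15)(1.00) − (-0.15)(-0.30)] = 0.1950
  C_22 = (0.70)(1.00) − (-0.15)(0.00) = 0.7000
  C_23 = −[(0.70)(-0.30) − (-0.15)(0.00)] = 0.2100
  C_31 = (-0.15)(-0.05) − (-0.15)(0.95) = 0.1500
  C_32 = −[(0.70)(-0.05) − (-0.15)(-0.20)] = 0.0650
  C_33 = (0.70)(0.95) − (-0.15)(-0.20) = 0.6350
det(I−A) = Σ_j (I−A)_1j·C_1j = (0.70)(0.9350) + (-0.15)(0.2000) + (-0.15)(0.0600) = 0.6155
adj(I−A) = Cᵀ =
  [ 0.9350   0.1950   0.1500]
  [ 0.2000   0.7000   0.0650]
  [ 0.0600   0.2100   0.6350]
(I − A)⁻¹ = adj(I−A) / det(I−A) ≈
  [   1.5191     0.3168     0.2437]
  [   0.3249     1.1373     0.1056]
  [   0.0975     0.3412     1.0317]
Δx = (I − A)⁻¹ Δd with Δd having +20 in the Pharmaceuticals component and 0 elsewhere.
So Δx_W = L_WP · (+20), where L_WP = adj(I−A)_WP / det(I−A) = 0.1950 / 0.6155.
Δx_W = 0.1950 × (+20) / 0.6155 = 3.90 / 0.6155 ≈ 6.34.

Δx_W = 6.34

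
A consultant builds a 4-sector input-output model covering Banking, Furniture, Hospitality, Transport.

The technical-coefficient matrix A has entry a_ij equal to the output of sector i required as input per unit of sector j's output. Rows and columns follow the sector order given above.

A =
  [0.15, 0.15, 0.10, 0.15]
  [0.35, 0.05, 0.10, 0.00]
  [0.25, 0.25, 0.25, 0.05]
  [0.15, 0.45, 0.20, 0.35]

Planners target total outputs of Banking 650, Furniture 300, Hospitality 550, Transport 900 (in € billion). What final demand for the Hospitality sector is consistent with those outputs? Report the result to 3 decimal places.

d_3 = 130.000

I − A =
  [   0.85    -0.15    -0.10    -0.15]
  [  -0.35     0.95    -0.10     0.00]
  [  -0.25    -0.25     0.75    -0.05]
  [  -0.15    -0.45    -0.20     0.65]
d = (I − A) x:
  d_1 = (+0.85)·650 + (-0.15)·300 + (-0.10)·550 + (-0.15)·900 = 317.500
  d_2 = (-0.35)·650 + (+0.95)·300 + (-0.10)·550 + (+0.00)·900 = 2.500
  d_3 = (-0.25)·650 + (-0.25)·300 + (+0.75)·550 + (-0.05)·900 = 130.000
  d_4 = (-0.15)·650 + (-0.45)·300 + (-0.20)·550 + (+0.65)·900 = 242.500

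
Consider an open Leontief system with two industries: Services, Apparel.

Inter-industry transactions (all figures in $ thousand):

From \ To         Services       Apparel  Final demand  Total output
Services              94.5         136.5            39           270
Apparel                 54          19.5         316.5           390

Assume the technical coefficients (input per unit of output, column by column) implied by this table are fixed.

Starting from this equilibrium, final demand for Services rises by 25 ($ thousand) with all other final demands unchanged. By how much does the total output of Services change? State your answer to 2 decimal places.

Δx_S = 43.38

Technical coefficients a_ij = z_ij / X_j:
  a_SS = 94.5/270 = 0.35, a_AS = 54/270 = 0.20
  a_SA = 136.5/390 = 0.35, a_AA = 19.5/390 = 0.05
I − A =
  [   0.65    -0.35]
  [  -0.20     0.95]
det(I−A) = (0.65)(0.95) − (-0.35)(-0.20) = 0.5475
adj(I−A) = [[0.95, 0.35], [0.20, 0.65]]
(I − A)⁻¹ = adj(I−A) / det(I−A) ≈
  [   1.7352     0.6393]
  [   0.3653     1.1872]
Δx = (I − A)⁻¹ Δd with Δd having +25 in the Services component and 0 elsewhere.
So Δx_S = L_SS · (+25), where L_SS = adj(I−A)_SS / det(I−A) = 0.95 / 0.5475.
Δx_S = 0.95 × (+25) / 0.5475 = 23.75 / 0.5475 ≈ 43.38.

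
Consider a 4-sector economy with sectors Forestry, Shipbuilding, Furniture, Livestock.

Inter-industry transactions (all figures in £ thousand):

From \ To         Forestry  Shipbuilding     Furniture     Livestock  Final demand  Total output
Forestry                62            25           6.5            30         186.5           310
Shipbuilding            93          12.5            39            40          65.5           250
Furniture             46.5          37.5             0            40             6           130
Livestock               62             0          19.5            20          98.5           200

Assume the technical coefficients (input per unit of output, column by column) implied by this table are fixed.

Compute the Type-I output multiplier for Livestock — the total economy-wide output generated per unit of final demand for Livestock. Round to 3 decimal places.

m_4 = 2.403

Technical coefficients a_ij = z_ij / X_j:
  a_11 = 62/310 = 0.20, a_21 = 93/310 = 0.30, a_31 = 46.5/310 = 0.15, a_41 = 62/310 = 0.20
  a_12 = 25/250 = 0.10, a_22 = 12.5/250 = 0.05, a_32 = 37.5/250 = 0.15, a_42 = 0/250 = 0.00
  a_13 = 6.5/130 = 0.05, a_23 = 39/130 = 0.30, a_33 = 0/130 = 0.00, a_43 = 19.5/130 = 0.15
  a_14 = 30/200 = 0.15, a_24 = 40/200 = 0.20, a_34 = 40/200 = 0.20, a_44 = 20/200 = 0.10
I − A =
  [   0.80    -0.10    -0.05    -0.15]
  [  -0.30     0.95    -0.30    -0.20]
  [  -0.15    -0.15     1.00    -0.20]
  [  -0.20     0.00    -0.15     0.90]
Compute the cofactors C_ij = (−1)^(i+j)·(3×3 minor ij) of I−A; the adjugate is their transpose:
adj(I−A) = Cᵀ =
  [ 0.781500   0.097125   0.094125   0.172750]
  [ 0.358000   0.653875   0.253250   0.261250]
  [ 0.212750   0.121000   0.624500   0.201125]
  [ 0.209125   0.041750   0.125000   0.680125]
det(I−A) = Σ_j (I−A)_1j·C_1j = (0.80)(0.781500) + (-0.10)(0.358000) + (-0.05)(0.212750) + (-0.15)(0.209125) = 0.54739375
(I − A)⁻¹ = adj(I−A) / det(I−A) ≈
  [   1.4277     0.1774     0.1720     0.3156]
  [   0.6540     1.1945     0.4626     0.4773]
  [   0.3887     0.2210     1.1409     0.3674]
  [   0.3820     0.0763     0.2284     1.2425]
The output multiplier for sector j is the column-j sum of the Leontief inverse (I − A)⁻¹ = adj(I−A) / det(I−A).
Column 4 of adj(I−A): (0.172750, 0.261250, 0.201125, 0.680125); det(I−A) = 0.54739375.
m_4 = (0.172750 + 0.261250 + 0.201125 + 0.680125) / 0.54739375 = 1.31525 / 0.54739375 ≈ 2.403.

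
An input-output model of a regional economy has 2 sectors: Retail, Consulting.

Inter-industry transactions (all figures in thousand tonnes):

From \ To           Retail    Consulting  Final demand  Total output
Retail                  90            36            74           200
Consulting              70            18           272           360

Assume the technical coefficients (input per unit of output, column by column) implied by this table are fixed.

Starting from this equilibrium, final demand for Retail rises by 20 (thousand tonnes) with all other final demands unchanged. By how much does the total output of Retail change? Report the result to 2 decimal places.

Technical coefficients a_ij = z_ij / X_j:
  a_RR = 90/200 = 0.45, a_CR = 70/200 = 0.35
  a_RC = 36/360 = 0.10, a_CC = 18/360 = 0.05
I − A =
  [   0.55    -0.10]
  [  -0.35     0.95]
det(I−A) = (0.55)(0.95) − (-0.10)(-0.35) = 0.4875
adj(I−A) = [[0.95, 0.10], [0.35, 0.55]]
(I − A)⁻¹ = adj(I−A) / det(I−A) ≈
  [   1.9487     0.2051]
  [   0.7179     1.1282]
Δx = (I − A)⁻¹ Δd with Δd having +20 in the Retail component and 0 elsewhere.
So Δx_R = L_RR · (+20), where L_RR = adj(I−A)_RR / det(I−A) = 0.95 / 0.4875.
Δx_R = 0.95 × (+20) / 0.4875 = 19.00 / 0.4875 ≈ 38.97.

Δx_R = 38.97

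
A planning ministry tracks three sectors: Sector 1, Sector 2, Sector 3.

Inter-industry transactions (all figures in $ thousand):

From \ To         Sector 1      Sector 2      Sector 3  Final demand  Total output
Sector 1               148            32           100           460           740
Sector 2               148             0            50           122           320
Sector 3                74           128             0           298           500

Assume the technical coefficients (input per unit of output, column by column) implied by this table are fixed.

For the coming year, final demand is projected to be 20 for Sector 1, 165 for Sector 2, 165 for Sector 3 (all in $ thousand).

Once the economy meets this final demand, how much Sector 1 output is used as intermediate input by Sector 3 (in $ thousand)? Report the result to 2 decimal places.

Technical coefficients a_ij = z_ij / X_j:
  a_11 = 148/740 = 0.20, a_21 = 148/740 = 0.20, a_31 = 74/740 = 0.10
  a_12 = 32/320 = 0.10, a_22 = 0/320 = 0.00, a_32 = 128/320 = 0.40
  a_13 = 100/500 = 0.20, a_23 = 50/500 = 0.10, a_33 = 0/500 = 0.00
I − A =
  [   0.80    -0.10    -0.20]
  [  -0.20     1.00    -0.10]
  [  -0.10    -0.40     1.00]
Cofactors of I−A, C_ij = (−1)^(i+j)·(minor ij) (rows/columns in the sector order above):
  C_11 = (1.00)(1.00) − (-0.10)(-0.40) = 0.9600
  C_12 = −[(-0.20)(1.00) − (-0.10)(-0.10)] = 0.2100
  C_13 = (-0.20)(-0.40) − (1.00)(-0.10) = 0.1800
  C_21 = −[(-0.10)(1.00) − (-0.20)(-0.40)] = 0.1800
  C_22 = (0.80)(1.00) − (-0.20)(-0.10) = 0.7800
  C_23 = −[(0.80)(-0.40) − (-0.10)(-0.10)] = 0.3300
  C_31 = (-0.10)(-0.10) − (-0.20)(1.00) = 0.2100
  C_32 = −[(0.80)(-0.10) − (-0.20)(-0.20)] = 0.1200
  C_33 = (0.80)(1.00) − (-0.10)(-0.20) = 0.7800
det(I−A) = Σ_j (I−A)_1j·C_1j = (0.80)(0.9600) + (-0.10)(0.2100) + (-0.20)(0.1800) = 0.7110
adj(I−A) = Cᵀ =
  [ 0.9600   0.1800   0.2100]
  [ 0.2100   0.7800   0.1200]
  [ 0.1800   0.3300   0.7800]
(I − A)⁻¹ = adj(I−A) / det(I−A) ≈
  [   1.3502     0.2532     0.2954]
  [   0.2954     1.0970     0.1688]
  [   0.2532     0.4641     1.0970]
First solve x = (I − A)⁻¹ d = adj(I−A)·d / det(I−A); in particular x_3 = (0.1800·20 + 0.3300·165 + 0.7800·165) / 0.7110 = 186.75 / 0.7110 ≈ 262.6582.
Intermediate flow from 1 to 3: z_13 = a_13 · x_3 = 0.20 × 186.75 / 0.7110 = 37.35 / 0.7110 ≈ 52.53.

z_13 = 52.53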